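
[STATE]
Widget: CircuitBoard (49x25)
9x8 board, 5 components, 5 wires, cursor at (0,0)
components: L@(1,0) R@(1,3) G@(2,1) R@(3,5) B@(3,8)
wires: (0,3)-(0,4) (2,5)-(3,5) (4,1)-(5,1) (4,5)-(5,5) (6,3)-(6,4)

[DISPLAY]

   0 1 2 3 4 5 6 7 8                             
0  [.]          · ─ ·                            
                                                 
1   L           R                                
                                                 
2       G               ·                        
                        │                        
3                       R           B            
                                                 
4       ·               ·                        
        │               │                        
5       ·               ·                        
                                                 
6               · ─ ·                            
                                                 
7                                                
Cursor: (0,0)                                    
                                                 
                                                 
                                                 
                                                 
                                                 
                                                 
                                                 
                                                 


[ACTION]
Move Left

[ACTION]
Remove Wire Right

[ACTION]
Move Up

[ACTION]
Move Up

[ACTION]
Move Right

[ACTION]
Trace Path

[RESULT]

   0 1 2 3 4 5 6 7 8                             
0      [.]      · ─ ·                            
                                                 
1   L           R                                
                                                 
2       G               ·                        
                        │                        
3                       R           B            
                                                 
4       ·               ·                        
        │               │                        
5       ·               ·                        
                                                 
6               · ─ ·                            
                                                 
7                                                
Cursor: (0,1)  Trace: No connections             
                                                 
                                                 
                                                 
                                                 
                                                 
                                                 
                                                 
                                                 


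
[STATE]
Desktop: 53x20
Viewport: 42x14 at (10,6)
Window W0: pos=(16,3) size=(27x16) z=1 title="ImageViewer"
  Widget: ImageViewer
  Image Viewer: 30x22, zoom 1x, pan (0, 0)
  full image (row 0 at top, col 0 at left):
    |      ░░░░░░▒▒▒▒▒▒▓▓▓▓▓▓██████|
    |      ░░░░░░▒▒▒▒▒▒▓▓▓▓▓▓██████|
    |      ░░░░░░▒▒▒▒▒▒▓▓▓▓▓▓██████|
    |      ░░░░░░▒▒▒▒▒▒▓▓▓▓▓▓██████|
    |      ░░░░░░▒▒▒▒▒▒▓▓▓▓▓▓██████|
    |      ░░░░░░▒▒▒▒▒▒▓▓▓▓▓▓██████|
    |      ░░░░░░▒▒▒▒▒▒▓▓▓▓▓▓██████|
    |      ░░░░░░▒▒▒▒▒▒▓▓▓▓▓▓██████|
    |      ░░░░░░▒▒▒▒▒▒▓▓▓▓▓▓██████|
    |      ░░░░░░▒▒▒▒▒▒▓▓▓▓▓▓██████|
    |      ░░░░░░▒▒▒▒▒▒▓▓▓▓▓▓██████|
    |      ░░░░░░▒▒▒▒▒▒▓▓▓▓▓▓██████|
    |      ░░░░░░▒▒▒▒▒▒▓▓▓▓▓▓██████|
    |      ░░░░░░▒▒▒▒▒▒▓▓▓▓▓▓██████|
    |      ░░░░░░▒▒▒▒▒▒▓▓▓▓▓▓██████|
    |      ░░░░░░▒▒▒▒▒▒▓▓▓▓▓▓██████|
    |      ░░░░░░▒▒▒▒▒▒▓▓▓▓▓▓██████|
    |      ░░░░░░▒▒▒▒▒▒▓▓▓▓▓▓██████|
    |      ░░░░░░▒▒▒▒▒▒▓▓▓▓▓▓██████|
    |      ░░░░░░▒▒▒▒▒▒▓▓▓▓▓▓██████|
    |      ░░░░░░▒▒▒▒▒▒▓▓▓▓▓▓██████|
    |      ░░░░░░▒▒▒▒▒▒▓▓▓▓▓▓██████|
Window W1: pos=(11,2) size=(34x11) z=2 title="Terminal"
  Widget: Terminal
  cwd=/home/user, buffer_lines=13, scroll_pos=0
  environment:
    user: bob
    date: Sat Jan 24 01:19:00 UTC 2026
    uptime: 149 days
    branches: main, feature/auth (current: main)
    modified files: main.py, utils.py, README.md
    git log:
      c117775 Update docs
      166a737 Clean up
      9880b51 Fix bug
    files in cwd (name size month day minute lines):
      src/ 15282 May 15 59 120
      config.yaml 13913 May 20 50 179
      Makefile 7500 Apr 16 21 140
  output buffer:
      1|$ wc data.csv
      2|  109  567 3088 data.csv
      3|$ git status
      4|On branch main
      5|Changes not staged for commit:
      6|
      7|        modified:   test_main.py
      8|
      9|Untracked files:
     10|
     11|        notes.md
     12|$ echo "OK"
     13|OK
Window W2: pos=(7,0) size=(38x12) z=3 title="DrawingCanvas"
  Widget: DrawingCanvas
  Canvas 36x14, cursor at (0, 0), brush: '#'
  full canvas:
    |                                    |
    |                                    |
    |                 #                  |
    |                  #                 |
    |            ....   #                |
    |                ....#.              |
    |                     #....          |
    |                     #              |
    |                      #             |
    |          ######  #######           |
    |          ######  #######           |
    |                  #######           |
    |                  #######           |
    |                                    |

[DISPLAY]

                #                 ┃       
          ....   #                ┃       
              ....#.              ┃       
                   #....          ┃       
                   #              ┃       
━━━━━━━━━━━━━━━━━━━━━━━━━━━━━━━━━━┛       
 ┗━━━━━━━━━━━━━━━━━━━━━━━━━━━━━━━━┛       
      ┃      ░░░░░░▒▒▒▒▒▒▓▓▓▓▓▓█┃         
      ┃      ░░░░░░▒▒▒▒▒▒▓▓▓▓▓▓█┃         
      ┃      ░░░░░░▒▒▒▒▒▒▓▓▓▓▓▓█┃         
      ┃      ░░░░░░▒▒▒▒▒▒▓▓▓▓▓▓█┃         
      ┃      ░░░░░░▒▒▒▒▒▒▓▓▓▓▓▓█┃         
      ┗━━━━━━━━━━━━━━━━━━━━━━━━━┛         
                                          


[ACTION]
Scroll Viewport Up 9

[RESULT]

━━━━━━━━━━━━━━━━━━━━━━━━━━━━━━━━━━┓       
rawingCanvas                      ┃       
──────────────────────────────────┨       
                                  ┃       
                                  ┃       
               #                  ┃       
                #                 ┃       
          ....   #                ┃       
              ....#.              ┃       
                   #....          ┃       
                   #              ┃       
━━━━━━━━━━━━━━━━━━━━━━━━━━━━━━━━━━┛       
 ┗━━━━━━━━━━━━━━━━━━━━━━━━━━━━━━━━┛       
      ┃      ░░░░░░▒▒▒▒▒▒▓▓▓▓▓▓█┃         


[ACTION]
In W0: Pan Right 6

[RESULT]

━━━━━━━━━━━━━━━━━━━━━━━━━━━━━━━━━━┓       
rawingCanvas                      ┃       
──────────────────────────────────┨       
                                  ┃       
                                  ┃       
               #                  ┃       
                #                 ┃       
          ....   #                ┃       
              ....#.              ┃       
                   #....          ┃       
                   #              ┃       
━━━━━━━━━━━━━━━━━━━━━━━━━━━━━━━━━━┛       
 ┗━━━━━━━━━━━━━━━━━━━━━━━━━━━━━━━━┛       
      ┃░░░░░░▒▒▒▒▒▒▓▓▓▓▓▓██████ ┃         


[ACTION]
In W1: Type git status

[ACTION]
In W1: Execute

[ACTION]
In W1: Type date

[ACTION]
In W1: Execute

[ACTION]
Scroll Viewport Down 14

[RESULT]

                #                 ┃       
          ....   #                ┃       
              ....#.              ┃       
                   #....          ┃       
                   #              ┃       
━━━━━━━━━━━━━━━━━━━━━━━━━━━━━━━━━━┛       
 ┗━━━━━━━━━━━━━━━━━━━━━━━━━━━━━━━━┛       
      ┃░░░░░░▒▒▒▒▒▒▓▓▓▓▓▓██████ ┃         
      ┃░░░░░░▒▒▒▒▒▒▓▓▓▓▓▓██████ ┃         
      ┃░░░░░░▒▒▒▒▒▒▓▓▓▓▓▓██████ ┃         
      ┃░░░░░░▒▒▒▒▒▒▓▓▓▓▓▓██████ ┃         
      ┃░░░░░░▒▒▒▒▒▒▓▓▓▓▓▓██████ ┃         
      ┗━━━━━━━━━━━━━━━━━━━━━━━━━┛         
                                          


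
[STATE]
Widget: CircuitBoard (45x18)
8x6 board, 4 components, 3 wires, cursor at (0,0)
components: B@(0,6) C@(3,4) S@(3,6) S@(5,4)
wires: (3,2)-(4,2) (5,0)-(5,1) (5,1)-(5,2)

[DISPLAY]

   0 1 2 3 4 5 6 7                           
0  [.]                      B                
                                             
1                                            
                                             
2                                            
                                             
3           ·       C       S                
            │                                
4           ·                                
                                             
5   · ─ · ─ ·       S                        
Cursor: (0,0)                                
                                             
                                             
                                             
                                             
                                             


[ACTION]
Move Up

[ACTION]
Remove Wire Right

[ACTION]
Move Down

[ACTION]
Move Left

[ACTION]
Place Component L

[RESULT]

   0 1 2 3 4 5 6 7                           
0                           B                
                                             
1  [L]                                       
                                             
2                                            
                                             
3           ·       C       S                
            │                                
4           ·                                
                                             
5   · ─ · ─ ·       S                        
Cursor: (1,0)                                
                                             
                                             
                                             
                                             
                                             


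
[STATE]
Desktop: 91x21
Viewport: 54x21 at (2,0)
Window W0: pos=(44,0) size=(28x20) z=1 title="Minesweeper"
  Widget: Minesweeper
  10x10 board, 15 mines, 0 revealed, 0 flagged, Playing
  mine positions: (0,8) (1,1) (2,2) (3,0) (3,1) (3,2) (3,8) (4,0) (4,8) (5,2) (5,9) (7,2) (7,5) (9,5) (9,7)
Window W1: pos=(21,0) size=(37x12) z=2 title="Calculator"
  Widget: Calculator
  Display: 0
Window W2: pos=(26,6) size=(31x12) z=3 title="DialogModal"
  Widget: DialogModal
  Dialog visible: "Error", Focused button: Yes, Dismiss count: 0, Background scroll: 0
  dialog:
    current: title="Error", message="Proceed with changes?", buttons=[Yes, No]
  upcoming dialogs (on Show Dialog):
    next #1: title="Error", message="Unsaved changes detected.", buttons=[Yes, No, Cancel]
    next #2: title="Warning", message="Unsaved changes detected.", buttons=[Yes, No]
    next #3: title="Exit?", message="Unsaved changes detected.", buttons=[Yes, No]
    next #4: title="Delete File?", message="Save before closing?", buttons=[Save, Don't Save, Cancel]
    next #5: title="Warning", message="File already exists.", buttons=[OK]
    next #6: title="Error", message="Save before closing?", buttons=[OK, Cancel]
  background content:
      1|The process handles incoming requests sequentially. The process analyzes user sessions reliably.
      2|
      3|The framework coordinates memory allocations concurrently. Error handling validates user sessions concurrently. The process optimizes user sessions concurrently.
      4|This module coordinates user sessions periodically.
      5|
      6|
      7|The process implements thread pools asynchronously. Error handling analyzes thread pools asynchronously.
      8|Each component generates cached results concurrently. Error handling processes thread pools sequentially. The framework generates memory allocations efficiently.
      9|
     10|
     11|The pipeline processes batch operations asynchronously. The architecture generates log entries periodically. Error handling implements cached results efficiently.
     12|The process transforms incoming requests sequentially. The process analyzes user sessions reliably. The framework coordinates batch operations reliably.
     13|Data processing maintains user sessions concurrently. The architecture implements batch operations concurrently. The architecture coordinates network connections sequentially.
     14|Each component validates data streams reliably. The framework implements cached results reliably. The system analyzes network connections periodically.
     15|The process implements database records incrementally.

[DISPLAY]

                   ┏━━━━━━━━━━━━━━━━━━━━━━━━━━━━━━━━━━
                   ┃ Calculator                       
                   ┠──────────────────────────────────
                   ┃                                  
                   ┃┌───┬───┬───┬───┐                 
                   ┃│ 7 │ 8 │ 9 │ ÷ │                 
                   ┃├───┏━━━━━━━━━━━━━━━━━━━━━━━━━━━━━
                   ┃│ 4 ┃ DialogModal                 
                   ┃├───┠─────────────────────────────
                   ┃│ 1 ┃The process handles incoming 
                   ┃└───┃  ┌───────────────────────┐  
                   ┗━━━━┃Th│         Error         │em
                        ┃Th│ Proceed with changes? │r 
                        ┃  │       [Yes]  No       │  
                        ┃  └───────────────────────┘  
                        ┃The process implements thread
                        ┃Each component generates cach
                        ┗━━━━━━━━━━━━━━━━━━━━━━━━━━━━━
                                          ┃           
                                          ┗━━━━━━━━━━━
                                                      


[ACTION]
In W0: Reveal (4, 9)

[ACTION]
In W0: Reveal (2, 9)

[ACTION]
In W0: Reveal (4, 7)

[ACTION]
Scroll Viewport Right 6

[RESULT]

             ┏━━━━━━━━━━━━━━━━━━━━━━━━━━━━━━━━━━━┓━━━━
             ┃ Calculator                        ┃    
             ┠───────────────────────────────────┨────
             ┃                                  0┃    
             ┃┌───┬───┬───┬───┐                  ┃    
             ┃│ 7 │ 8 │ 9 │ ÷ │                  ┃    
             ┃├───┏━━━━━━━━━━━━━━━━━━━━━━━━━━━━━┓┃    
             ┃│ 4 ┃ DialogModal                 ┃┃    
             ┃├───┠─────────────────────────────┨┃    
             ┃│ 1 ┃The process handles incoming ┃┃    
             ┃└───┃  ┌───────────────────────┐  ┃┃    
             ┗━━━━┃Th│         Error         │em┃┛    
                  ┃Th│ Proceed with changes? │r ┃     
                  ┃  │       [Yes]  No       │  ┃     
                  ┃  └───────────────────────┘  ┃     
                  ┃The process implements thread┃     
                  ┃Each component generates cach┃     
                  ┗━━━━━━━━━━━━━━━━━━━━━━━━━━━━━┛     
                                    ┃                 
                                    ┗━━━━━━━━━━━━━━━━━
                                                      


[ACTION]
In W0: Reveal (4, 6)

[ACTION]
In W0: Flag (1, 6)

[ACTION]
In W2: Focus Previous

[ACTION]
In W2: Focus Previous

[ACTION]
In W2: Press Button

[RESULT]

             ┏━━━━━━━━━━━━━━━━━━━━━━━━━━━━━━━━━━━┓━━━━
             ┃ Calculator                        ┃    
             ┠───────────────────────────────────┨────
             ┃                                  0┃    
             ┃┌───┬───┬───┬───┐                  ┃    
             ┃│ 7 │ 8 │ 9 │ ÷ │                  ┃    
             ┃├───┏━━━━━━━━━━━━━━━━━━━━━━━━━━━━━┓┃    
             ┃│ 4 ┃ DialogModal                 ┃┃    
             ┃├───┠─────────────────────────────┨┃    
             ┃│ 1 ┃The process handles incoming ┃┃    
             ┃└───┃                             ┃┃    
             ┗━━━━┃The framework coordinates mem┃┛    
                  ┃This module coordinates user ┃     
                  ┃                             ┃     
                  ┃                             ┃     
                  ┃The process implements thread┃     
                  ┃Each component generates cach┃     
                  ┗━━━━━━━━━━━━━━━━━━━━━━━━━━━━━┛     
                                    ┃                 
                                    ┗━━━━━━━━━━━━━━━━━
                                                      


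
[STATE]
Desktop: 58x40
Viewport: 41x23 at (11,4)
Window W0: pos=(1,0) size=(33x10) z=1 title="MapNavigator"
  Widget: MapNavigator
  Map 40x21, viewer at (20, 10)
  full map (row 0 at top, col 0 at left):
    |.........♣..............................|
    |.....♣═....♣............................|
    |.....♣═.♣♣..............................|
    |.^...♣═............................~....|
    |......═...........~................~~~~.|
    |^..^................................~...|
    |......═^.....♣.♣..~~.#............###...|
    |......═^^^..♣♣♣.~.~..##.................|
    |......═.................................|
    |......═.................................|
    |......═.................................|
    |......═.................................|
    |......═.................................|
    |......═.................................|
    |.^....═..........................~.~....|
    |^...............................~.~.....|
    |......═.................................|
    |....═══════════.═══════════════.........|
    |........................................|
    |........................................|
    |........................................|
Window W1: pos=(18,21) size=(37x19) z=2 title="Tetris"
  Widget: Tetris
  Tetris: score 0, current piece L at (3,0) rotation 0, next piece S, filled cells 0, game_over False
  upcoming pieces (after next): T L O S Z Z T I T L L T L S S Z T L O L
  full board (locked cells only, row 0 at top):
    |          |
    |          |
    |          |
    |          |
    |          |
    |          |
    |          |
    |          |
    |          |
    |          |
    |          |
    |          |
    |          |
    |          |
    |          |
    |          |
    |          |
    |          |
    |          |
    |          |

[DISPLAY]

......................┃                  
......................┃                  
......@...............┃                  
......................┃                  
......................┃                  
━━━━━━━━━━━━━━━━━━━━━━┛                  
                                         
                                         
                                         
                                         
                                         
                                         
                                         
                                         
                                         
                                         
                                         
       ┏━━━━━━━━━━━━━━━━━━━━━━━━━━━━━━━━━
       ┃ Tetris                          
       ┠─────────────────────────────────
       ┃          │Next:                 
       ┃          │ ░░                   
       ┃          │░░                    


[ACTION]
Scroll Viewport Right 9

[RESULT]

................┃                        
................┃                        
@...............┃                        
................┃                        
................┃                        
━━━━━━━━━━━━━━━━┛                        
                                         
                                         
                                         
                                         
                                         
                                         
                                         
                                         
                                         
                                         
                                         
 ┏━━━━━━━━━━━━━━━━━━━━━━━━━━━━━━━━━━━┓   
 ┃ Tetris                            ┃   
 ┠───────────────────────────────────┨   
 ┃          │Next:                   ┃   
 ┃          │ ░░                     ┃   
 ┃          │░░                      ┃   


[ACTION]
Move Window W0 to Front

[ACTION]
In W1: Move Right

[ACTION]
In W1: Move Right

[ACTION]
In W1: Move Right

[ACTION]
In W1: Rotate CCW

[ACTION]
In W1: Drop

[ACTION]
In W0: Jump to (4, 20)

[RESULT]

................┃                        
................┃                        
@...............┃                        
                ┃                        
                ┃                        
━━━━━━━━━━━━━━━━┛                        
                                         
                                         
                                         
                                         
                                         
                                         
                                         
                                         
                                         
                                         
                                         
 ┏━━━━━━━━━━━━━━━━━━━━━━━━━━━━━━━━━━━┓   
 ┃ Tetris                            ┃   
 ┠───────────────────────────────────┨   
 ┃          │Next:                   ┃   
 ┃          │ ░░                     ┃   
 ┃          │░░                      ┃   


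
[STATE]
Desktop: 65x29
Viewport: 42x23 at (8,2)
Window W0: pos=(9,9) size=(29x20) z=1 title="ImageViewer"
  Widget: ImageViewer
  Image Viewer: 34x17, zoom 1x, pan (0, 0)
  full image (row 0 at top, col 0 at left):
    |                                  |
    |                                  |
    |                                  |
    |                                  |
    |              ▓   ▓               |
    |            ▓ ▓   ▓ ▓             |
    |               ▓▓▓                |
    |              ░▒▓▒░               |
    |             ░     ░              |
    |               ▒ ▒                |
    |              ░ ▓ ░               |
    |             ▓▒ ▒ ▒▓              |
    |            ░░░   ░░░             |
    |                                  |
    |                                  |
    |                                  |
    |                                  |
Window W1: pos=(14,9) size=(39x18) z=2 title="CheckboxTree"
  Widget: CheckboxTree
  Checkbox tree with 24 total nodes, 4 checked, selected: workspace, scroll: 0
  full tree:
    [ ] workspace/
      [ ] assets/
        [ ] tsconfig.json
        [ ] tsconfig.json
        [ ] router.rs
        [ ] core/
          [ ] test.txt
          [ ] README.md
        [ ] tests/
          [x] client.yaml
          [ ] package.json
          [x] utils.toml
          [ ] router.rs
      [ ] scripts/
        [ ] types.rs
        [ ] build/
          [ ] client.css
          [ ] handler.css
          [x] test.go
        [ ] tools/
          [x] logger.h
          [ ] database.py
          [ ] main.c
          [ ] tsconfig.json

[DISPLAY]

                                          
                                          
                                          
                                          
                                          
                                          
                                          
 ┏━━━━┏━━━━━━━━━━━━━━━━━━━━━━━━━━━━━━━━━━━
 ┃ Ima┃ CheckboxTree                      
 ┠────┠───────────────────────────────────
 ┃    ┃>[-] workspace/                    
 ┃    ┃   [-] assets/                     
 ┃    ┃     [ ] tsconfig.json             
 ┃    ┃     [ ] tsconfig.json             
 ┃    ┃     [ ] router.rs                 
 ┃    ┃     [ ] core/                     
 ┃    ┃       [ ] test.txt                
 ┃    ┃       [ ] README.md               
 ┃    ┃     [-] tests/                    
 ┃    ┃       [x] client.yaml             
 ┃    ┃       [ ] package.json            
 ┃    ┃       [x] utils.toml              
 ┃    ┃       [ ] router.rs               


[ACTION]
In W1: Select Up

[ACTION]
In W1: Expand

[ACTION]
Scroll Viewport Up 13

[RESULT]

                                          
                                          
                                          
                                          
                                          
                                          
                                          
                                          
                                          
 ┏━━━━┏━━━━━━━━━━━━━━━━━━━━━━━━━━━━━━━━━━━
 ┃ Ima┃ CheckboxTree                      
 ┠────┠───────────────────────────────────
 ┃    ┃>[-] workspace/                    
 ┃    ┃   [-] assets/                     
 ┃    ┃     [ ] tsconfig.json             
 ┃    ┃     [ ] tsconfig.json             
 ┃    ┃     [ ] router.rs                 
 ┃    ┃     [ ] core/                     
 ┃    ┃       [ ] test.txt                
 ┃    ┃       [ ] README.md               
 ┃    ┃     [-] tests/                    
 ┃    ┃       [x] client.yaml             
 ┃    ┃       [ ] package.json            


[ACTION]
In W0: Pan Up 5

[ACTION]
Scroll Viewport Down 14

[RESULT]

                                          
                                          
                                          
 ┏━━━━┏━━━━━━━━━━━━━━━━━━━━━━━━━━━━━━━━━━━
 ┃ Ima┃ CheckboxTree                      
 ┠────┠───────────────────────────────────
 ┃    ┃>[-] workspace/                    
 ┃    ┃   [-] assets/                     
 ┃    ┃     [ ] tsconfig.json             
 ┃    ┃     [ ] tsconfig.json             
 ┃    ┃     [ ] router.rs                 
 ┃    ┃     [ ] core/                     
 ┃    ┃       [ ] test.txt                
 ┃    ┃       [ ] README.md               
 ┃    ┃     [-] tests/                    
 ┃    ┃       [x] client.yaml             
 ┃    ┃       [ ] package.json            
 ┃    ┃       [x] utils.toml              
 ┃    ┃       [ ] router.rs               
 ┃    ┃   [-] scripts/                    
 ┃    ┗━━━━━━━━━━━━━━━━━━━━━━━━━━━━━━━━━━━
 ┃                           ┃            
 ┗━━━━━━━━━━━━━━━━━━━━━━━━━━━┛            


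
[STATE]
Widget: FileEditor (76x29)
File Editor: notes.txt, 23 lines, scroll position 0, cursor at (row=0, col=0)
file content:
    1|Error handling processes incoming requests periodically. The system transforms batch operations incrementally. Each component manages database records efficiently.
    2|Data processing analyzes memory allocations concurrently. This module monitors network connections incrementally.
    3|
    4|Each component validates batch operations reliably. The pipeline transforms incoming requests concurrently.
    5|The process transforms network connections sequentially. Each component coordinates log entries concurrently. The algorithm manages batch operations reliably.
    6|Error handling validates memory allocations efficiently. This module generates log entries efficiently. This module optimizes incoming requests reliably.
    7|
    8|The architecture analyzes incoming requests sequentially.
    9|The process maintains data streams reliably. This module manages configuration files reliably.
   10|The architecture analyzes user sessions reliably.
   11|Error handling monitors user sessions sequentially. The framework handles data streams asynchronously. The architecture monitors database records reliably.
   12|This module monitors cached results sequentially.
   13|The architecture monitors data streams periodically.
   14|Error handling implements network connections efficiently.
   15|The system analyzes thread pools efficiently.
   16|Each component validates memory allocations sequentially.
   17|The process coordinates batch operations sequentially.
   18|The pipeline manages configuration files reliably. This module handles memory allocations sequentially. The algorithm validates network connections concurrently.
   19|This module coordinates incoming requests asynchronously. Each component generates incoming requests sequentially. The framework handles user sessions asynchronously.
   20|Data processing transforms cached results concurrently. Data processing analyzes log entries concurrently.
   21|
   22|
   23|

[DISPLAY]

█rror handling processes incoming requests periodically. The system transfo▲
Data processing analyzes memory allocations concurrently. This module monit█
                                                                           ░
Each component validates batch operations reliably. The pipeline transforms░
The process transforms network connections sequentially. Each component coo░
Error handling validates memory allocations efficiently. This module genera░
                                                                           ░
The architecture analyzes incoming requests sequentially.                  ░
The process maintains data streams reliably. This module manages configurat░
The architecture analyzes user sessions reliably.                          ░
Error handling monitors user sessions sequentially. The framework handles d░
This module monitors cached results sequentially.                          ░
The architecture monitors data streams periodically.                       ░
Error handling implements network connections efficiently.                 ░
The system analyzes thread pools efficiently.                              ░
Each component validates memory allocations sequentially.                  ░
The process coordinates batch operations sequentially.                     ░
The pipeline manages configuration files reliably. This module handles memo░
This module coordinates incoming requests asynchronously. Each component ge░
Data processing transforms cached results concurrently. Data processing ana░
                                                                           ░
                                                                           ░
                                                                           ░
                                                                           ░
                                                                           ░
                                                                           ░
                                                                           ░
                                                                           ░
                                                                           ▼


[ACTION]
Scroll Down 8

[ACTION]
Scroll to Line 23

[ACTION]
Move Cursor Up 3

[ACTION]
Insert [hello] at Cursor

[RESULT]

hello█rror handling processes incoming requests periodically. The system tr▲
Data processing analyzes memory allocations concurrently. This module monit█
                                                                           ░
Each component validates batch operations reliably. The pipeline transforms░
The process transforms network connections sequentially. Each component coo░
Error handling validates memory allocations efficiently. This module genera░
                                                                           ░
The architecture analyzes incoming requests sequentially.                  ░
The process maintains data streams reliably. This module manages configurat░
The architecture analyzes user sessions reliably.                          ░
Error handling monitors user sessions sequentially. The framework handles d░
This module monitors cached results sequentially.                          ░
The architecture monitors data streams periodically.                       ░
Error handling implements network connections efficiently.                 ░
The system analyzes thread pools efficiently.                              ░
Each component validates memory allocations sequentially.                  ░
The process coordinates batch operations sequentially.                     ░
The pipeline manages configuration files reliably. This module handles memo░
This module coordinates incoming requests asynchronously. Each component ge░
Data processing transforms cached results concurrently. Data processing ana░
                                                                           ░
                                                                           ░
                                                                           ░
                                                                           ░
                                                                           ░
                                                                           ░
                                                                           ░
                                                                           ░
                                                                           ▼


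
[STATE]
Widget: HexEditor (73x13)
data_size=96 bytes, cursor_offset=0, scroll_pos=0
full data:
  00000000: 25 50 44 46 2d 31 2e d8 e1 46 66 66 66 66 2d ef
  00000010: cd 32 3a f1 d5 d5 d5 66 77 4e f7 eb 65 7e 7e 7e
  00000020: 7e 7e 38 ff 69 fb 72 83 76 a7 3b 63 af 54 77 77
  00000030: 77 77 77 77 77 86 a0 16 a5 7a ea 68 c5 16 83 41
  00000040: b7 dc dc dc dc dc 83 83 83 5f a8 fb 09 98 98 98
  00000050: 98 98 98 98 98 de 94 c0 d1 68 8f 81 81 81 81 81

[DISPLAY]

00000000  25 50 44 46 2d 31 2e d8  e1 46 66 66 66 66 2d ef  |%PDF-1...Fff
00000010  cd 32 3a f1 d5 d5 d5 66  77 4e f7 eb 65 7e 7e 7e  |.2:....fwN..
00000020  7e 7e 38 ff 69 fb 72 83  76 a7 3b 63 af 54 77 77  |~~8.i.r.v.;c
00000030  77 77 77 77 77 86 a0 16  a5 7a ea 68 c5 16 83 41  |wwwww....z.h
00000040  b7 dc dc dc dc dc 83 83  83 5f a8 fb 09 98 98 98  |........._..
00000050  98 98 98 98 98 de 94 c0  d1 68 8f 81 81 81 81 81  |.........h..
                                                                         
                                                                         
                                                                         
                                                                         
                                                                         
                                                                         
                                                                         


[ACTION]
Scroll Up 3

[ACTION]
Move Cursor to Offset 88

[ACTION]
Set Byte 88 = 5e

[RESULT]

00000000  25 50 44 46 2d 31 2e d8  e1 46 66 66 66 66 2d ef  |%PDF-1...Fff
00000010  cd 32 3a f1 d5 d5 d5 66  77 4e f7 eb 65 7e 7e 7e  |.2:....fwN..
00000020  7e 7e 38 ff 69 fb 72 83  76 a7 3b 63 af 54 77 77  |~~8.i.r.v.;c
00000030  77 77 77 77 77 86 a0 16  a5 7a ea 68 c5 16 83 41  |wwwww....z.h
00000040  b7 dc dc dc dc dc 83 83  83 5f a8 fb 09 98 98 98  |........._..
00000050  98 98 98 98 98 de 94 c0  5E 68 8f 81 81 81 81 81  |........^h..
                                                                         
                                                                         
                                                                         
                                                                         
                                                                         
                                                                         
                                                                         
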